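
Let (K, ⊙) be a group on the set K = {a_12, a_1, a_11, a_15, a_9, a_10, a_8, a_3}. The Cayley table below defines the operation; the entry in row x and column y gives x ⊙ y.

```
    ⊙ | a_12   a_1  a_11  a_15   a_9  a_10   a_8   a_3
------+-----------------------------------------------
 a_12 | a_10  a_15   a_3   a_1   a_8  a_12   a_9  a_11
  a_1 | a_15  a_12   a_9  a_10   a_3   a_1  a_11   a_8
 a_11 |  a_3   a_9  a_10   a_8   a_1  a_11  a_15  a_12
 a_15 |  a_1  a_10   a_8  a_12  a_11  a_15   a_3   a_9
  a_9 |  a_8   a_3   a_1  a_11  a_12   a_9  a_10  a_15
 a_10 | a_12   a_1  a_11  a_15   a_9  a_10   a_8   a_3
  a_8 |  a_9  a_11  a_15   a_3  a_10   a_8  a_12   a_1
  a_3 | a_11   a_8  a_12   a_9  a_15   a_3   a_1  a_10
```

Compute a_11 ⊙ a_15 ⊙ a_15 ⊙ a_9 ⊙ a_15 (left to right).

a_12

a_11 ⊙ a_15 = a_8
a_8 ⊙ a_15 = a_3
a_3 ⊙ a_9 = a_15
a_15 ⊙ a_15 = a_12
(Structurally, K here is isomorphic to Z_2 x Z_4.)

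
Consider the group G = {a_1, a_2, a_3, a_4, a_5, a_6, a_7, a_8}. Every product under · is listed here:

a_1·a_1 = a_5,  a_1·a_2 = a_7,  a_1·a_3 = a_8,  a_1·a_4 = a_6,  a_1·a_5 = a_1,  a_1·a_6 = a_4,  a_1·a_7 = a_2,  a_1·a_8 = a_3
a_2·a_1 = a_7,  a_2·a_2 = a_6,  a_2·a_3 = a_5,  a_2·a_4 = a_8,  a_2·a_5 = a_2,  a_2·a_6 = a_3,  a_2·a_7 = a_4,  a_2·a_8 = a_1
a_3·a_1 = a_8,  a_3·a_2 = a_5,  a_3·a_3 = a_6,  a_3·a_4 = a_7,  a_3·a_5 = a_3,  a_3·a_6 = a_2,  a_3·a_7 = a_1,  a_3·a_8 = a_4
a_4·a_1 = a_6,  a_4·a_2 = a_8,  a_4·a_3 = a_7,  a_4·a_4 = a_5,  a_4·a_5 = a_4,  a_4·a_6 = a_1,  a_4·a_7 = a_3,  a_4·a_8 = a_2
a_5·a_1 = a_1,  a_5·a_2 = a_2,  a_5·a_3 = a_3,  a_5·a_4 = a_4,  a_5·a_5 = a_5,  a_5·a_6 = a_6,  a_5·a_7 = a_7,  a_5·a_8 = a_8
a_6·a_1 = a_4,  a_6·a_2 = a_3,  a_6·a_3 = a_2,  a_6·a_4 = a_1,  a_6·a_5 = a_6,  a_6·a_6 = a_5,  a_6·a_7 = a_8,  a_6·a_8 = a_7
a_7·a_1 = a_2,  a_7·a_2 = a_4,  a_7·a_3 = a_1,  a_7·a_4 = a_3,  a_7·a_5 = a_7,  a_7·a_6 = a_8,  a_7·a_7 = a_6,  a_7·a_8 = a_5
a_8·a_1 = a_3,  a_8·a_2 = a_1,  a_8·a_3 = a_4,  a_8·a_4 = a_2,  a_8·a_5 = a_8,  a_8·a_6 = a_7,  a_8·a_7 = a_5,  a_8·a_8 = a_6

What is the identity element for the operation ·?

a_5

The identity e satisfies e·x = x for all x, so its row in the table reproduces the column headers.
Row a_5 reads: a_1, a_2, a_3, a_4, a_5, a_6, a_7, a_8 — exactly the header order. So a_5 is the identity.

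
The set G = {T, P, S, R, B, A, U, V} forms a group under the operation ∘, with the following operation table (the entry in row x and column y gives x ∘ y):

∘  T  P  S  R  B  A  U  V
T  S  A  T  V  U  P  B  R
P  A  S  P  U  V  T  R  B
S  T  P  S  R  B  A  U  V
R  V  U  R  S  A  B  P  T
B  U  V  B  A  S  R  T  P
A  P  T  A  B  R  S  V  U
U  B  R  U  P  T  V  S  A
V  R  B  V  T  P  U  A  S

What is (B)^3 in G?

B

B^1 = B
B^2 = B ∘ B = S
B^3 = S ∘ B = B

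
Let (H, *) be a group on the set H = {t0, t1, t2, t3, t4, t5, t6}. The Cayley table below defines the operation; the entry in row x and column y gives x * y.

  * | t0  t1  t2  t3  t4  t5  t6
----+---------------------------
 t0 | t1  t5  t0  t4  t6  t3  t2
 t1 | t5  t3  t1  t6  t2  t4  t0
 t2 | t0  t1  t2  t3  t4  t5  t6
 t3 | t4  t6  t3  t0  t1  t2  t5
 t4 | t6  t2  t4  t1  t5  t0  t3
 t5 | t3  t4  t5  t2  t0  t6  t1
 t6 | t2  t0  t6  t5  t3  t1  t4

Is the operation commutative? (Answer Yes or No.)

Yes

Check whether the table is symmetric across its main diagonal.
Every entry (row x, col y) equals the entry (row y, col x), so H is abelian.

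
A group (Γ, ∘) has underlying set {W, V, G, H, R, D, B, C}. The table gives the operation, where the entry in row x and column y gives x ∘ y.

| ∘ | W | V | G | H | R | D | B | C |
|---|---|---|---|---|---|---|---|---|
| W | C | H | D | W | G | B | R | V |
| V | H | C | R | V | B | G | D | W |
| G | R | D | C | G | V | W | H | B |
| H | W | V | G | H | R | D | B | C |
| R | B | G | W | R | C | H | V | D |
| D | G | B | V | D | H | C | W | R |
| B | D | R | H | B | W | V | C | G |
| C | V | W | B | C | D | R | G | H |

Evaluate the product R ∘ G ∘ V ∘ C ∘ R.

R ∘ G = W
W ∘ V = H
H ∘ C = C
C ∘ R = D

D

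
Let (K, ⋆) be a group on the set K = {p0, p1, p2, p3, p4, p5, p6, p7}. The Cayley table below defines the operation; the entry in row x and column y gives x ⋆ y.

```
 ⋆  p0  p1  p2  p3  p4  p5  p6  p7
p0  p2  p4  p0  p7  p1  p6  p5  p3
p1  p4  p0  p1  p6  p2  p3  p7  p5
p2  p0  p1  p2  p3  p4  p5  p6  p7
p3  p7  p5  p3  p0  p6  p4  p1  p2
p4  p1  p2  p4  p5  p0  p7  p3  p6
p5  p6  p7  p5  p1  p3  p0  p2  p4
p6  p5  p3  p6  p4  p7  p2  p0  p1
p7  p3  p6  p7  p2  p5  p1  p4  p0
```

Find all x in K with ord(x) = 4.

{p1, p3, p4, p5, p6, p7}

Identity is p2. Compute the order of each non-identity element by repeated multiplication:
  p0: p0 → p2  (order 2)
  p1: p1 → p0 → p4 → p2  (order 4)
  p3: p3 → p0 → p7 → p2  (order 4)
  p4: p4 → p0 → p1 → p2  (order 4)
  p5: p5 → p0 → p6 → p2  (order 4)
  p6: p6 → p0 → p5 → p2  (order 4)
  p7: p7 → p0 → p3 → p2  (order 4)
Elements of order 4: {p1, p3, p4, p5, p6, p7}.
(Structurally, K here is isomorphic to the quaternion group Q_8.)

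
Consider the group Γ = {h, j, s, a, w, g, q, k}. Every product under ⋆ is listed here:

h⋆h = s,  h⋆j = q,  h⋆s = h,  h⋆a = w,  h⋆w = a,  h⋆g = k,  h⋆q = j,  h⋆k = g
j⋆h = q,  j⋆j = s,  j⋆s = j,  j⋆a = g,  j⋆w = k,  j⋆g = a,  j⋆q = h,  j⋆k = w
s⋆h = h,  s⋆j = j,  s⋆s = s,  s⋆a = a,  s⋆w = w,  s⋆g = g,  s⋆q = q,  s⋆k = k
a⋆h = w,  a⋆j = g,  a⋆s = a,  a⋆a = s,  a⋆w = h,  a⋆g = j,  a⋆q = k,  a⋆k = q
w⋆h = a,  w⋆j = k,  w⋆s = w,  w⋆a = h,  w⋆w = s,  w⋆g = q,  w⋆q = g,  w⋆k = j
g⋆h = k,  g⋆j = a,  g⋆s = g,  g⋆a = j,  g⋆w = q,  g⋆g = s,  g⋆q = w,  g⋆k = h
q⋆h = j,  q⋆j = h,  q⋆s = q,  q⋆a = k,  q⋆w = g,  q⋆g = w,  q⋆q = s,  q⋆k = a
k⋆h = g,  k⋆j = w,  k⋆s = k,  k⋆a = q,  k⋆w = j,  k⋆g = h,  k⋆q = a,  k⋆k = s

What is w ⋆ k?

j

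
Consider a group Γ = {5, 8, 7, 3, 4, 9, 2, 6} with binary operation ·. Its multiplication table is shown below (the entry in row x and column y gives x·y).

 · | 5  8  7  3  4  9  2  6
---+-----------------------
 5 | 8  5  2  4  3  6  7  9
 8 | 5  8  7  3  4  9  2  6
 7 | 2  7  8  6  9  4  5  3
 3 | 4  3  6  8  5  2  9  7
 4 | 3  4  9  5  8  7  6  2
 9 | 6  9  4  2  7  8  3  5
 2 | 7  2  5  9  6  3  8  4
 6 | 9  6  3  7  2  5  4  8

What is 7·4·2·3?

8

7·4 = 9
9·2 = 3
3·3 = 8
(Structurally, Γ here is isomorphic to the elementary abelian group (Z_2)^3.)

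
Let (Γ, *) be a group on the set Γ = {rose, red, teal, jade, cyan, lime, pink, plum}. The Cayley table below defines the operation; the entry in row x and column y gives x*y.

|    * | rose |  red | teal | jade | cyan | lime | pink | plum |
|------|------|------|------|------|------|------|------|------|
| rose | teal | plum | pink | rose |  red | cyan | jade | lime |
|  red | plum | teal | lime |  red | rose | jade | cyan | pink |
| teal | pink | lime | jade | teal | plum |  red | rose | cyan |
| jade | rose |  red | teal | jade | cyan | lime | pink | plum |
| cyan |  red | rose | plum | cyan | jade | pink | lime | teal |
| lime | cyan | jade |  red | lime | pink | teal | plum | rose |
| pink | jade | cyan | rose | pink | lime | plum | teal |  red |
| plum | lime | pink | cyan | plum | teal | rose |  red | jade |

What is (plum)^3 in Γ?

plum^1 = plum
plum^2 = plum*plum = jade
plum^3 = jade*plum = plum
(Structurally, Γ here is isomorphic to Z_2 x Z_4.)

plum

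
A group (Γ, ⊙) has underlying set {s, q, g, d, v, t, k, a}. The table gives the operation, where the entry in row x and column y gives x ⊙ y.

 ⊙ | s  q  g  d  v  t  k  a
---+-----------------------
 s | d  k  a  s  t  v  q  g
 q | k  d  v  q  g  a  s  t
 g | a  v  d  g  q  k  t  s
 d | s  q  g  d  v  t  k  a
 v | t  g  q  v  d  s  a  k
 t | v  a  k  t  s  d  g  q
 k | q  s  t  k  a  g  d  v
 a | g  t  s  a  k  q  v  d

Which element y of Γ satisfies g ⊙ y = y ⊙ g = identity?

First locate the identity: row d matches the header, so d is the identity.
Scan row g for d: g ⊙ g = d. Hence g^(-1) = g.

g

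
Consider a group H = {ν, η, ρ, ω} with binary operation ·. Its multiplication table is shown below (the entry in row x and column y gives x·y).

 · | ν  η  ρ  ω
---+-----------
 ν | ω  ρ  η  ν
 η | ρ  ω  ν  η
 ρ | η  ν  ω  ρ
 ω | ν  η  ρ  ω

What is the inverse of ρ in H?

ρ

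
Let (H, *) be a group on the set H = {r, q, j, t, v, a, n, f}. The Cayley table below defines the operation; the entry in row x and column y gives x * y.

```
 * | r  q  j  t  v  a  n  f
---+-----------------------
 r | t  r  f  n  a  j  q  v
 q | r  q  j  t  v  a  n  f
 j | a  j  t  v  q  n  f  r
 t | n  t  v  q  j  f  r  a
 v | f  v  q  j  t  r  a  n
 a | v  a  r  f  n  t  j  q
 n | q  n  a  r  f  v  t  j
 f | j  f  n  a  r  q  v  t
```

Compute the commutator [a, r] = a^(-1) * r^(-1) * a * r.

t

Identity is q; from the table a^(-1) = f and r^(-1) = n.
f * n = v
v * a = r
r * r = t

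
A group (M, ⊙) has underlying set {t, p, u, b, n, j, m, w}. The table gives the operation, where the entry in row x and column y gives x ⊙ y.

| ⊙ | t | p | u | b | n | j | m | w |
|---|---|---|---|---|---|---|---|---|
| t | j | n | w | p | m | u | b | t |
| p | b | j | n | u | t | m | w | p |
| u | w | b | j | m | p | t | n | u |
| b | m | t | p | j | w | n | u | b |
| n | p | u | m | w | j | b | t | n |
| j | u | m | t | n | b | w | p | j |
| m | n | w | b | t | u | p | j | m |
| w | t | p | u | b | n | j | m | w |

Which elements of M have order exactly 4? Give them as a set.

Identity is w. Compute the order of each non-identity element by repeated multiplication:
  t: t → j → u → w  (order 4)
  p: p → j → m → w  (order 4)
  u: u → j → t → w  (order 4)
  b: b → j → n → w  (order 4)
  n: n → j → b → w  (order 4)
  j: j → w  (order 2)
  m: m → j → p → w  (order 4)
Elements of order 4: {b, m, n, p, t, u}.

{b, m, n, p, t, u}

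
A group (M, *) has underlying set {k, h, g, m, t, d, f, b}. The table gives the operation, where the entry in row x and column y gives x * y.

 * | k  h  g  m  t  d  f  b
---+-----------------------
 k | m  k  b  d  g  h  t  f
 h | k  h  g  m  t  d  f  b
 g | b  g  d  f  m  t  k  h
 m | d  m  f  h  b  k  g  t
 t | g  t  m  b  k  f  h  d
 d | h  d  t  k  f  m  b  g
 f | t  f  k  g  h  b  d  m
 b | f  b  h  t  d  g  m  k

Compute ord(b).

8

The identity element is h (its row matches the header).
b^1 = b
b^2 = b * b = k
b^3 = k * b = f
b^4 = f * b = m
b^5 = m * b = t
b^6 = t * b = d
b^7 = d * b = g
b^8 = g * b = h
The first power of b equal to the identity is b^8, so ord(b) = 8.
(Structurally, M here is isomorphic to the cyclic group Z_8.)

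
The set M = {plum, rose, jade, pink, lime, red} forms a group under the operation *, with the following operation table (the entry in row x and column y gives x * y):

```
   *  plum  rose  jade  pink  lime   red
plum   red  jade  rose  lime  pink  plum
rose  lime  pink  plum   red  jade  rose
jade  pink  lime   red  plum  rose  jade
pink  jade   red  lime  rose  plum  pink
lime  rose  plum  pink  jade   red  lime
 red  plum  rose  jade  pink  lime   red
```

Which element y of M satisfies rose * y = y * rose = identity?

pink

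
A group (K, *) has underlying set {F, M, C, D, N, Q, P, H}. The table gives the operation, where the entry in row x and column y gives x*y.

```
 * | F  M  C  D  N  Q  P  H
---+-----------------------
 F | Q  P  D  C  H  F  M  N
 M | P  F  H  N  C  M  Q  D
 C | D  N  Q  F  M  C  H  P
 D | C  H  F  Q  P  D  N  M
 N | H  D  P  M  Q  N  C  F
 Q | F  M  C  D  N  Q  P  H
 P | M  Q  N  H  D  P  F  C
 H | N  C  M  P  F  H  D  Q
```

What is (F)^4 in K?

F^1 = F
F^2 = F*F = Q
F^3 = Q*F = F
F^4 = F*F = Q
(Structurally, K here is isomorphic to the dihedral group D_4.)

Q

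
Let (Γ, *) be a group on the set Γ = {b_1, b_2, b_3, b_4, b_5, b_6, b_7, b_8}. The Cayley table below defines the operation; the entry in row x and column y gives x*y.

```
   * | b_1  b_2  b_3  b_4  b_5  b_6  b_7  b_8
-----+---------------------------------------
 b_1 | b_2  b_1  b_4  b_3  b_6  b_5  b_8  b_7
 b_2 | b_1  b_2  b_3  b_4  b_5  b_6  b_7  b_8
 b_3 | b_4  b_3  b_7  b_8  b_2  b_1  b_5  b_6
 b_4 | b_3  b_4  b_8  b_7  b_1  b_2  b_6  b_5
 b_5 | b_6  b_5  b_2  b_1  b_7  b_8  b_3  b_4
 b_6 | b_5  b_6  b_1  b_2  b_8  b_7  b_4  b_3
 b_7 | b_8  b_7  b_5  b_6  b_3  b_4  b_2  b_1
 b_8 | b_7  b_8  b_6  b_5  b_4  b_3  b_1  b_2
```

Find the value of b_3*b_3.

Read row b_3, column b_3: b_3*b_3 = b_7.

b_7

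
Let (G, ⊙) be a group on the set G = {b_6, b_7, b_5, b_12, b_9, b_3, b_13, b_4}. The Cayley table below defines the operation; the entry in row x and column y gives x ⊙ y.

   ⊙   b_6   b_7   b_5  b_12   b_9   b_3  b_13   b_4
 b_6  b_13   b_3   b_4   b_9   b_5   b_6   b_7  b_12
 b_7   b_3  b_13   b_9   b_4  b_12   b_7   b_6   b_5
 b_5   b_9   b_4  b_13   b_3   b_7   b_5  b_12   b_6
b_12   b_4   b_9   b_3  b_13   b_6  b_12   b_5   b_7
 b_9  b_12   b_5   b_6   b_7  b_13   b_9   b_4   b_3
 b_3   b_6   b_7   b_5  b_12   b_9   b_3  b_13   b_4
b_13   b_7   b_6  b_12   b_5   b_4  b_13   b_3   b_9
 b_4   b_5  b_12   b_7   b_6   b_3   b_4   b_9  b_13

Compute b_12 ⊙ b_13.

b_5

Read row b_12, column b_13: b_12 ⊙ b_13 = b_5.
(Structurally, G here is isomorphic to the quaternion group Q_8.)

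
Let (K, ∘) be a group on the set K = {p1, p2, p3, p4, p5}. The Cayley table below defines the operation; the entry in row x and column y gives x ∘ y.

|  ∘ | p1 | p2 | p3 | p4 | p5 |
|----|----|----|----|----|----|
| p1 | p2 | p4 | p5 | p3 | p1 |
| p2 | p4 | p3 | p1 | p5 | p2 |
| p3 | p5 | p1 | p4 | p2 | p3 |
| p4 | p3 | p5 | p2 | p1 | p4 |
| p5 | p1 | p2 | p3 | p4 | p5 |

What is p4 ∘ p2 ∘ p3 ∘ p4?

p4 ∘ p2 = p5
p5 ∘ p3 = p3
p3 ∘ p4 = p2

p2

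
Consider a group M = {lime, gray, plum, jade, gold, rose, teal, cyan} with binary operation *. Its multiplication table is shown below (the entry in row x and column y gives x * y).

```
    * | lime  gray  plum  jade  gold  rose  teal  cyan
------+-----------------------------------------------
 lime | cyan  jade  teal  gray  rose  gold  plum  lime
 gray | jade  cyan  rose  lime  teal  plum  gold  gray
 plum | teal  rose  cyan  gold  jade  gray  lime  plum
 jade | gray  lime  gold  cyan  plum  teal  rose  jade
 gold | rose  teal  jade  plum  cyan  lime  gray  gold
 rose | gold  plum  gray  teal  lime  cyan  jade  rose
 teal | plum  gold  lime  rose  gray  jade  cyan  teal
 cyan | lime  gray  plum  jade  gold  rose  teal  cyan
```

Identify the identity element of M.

The identity e satisfies e * x = x for all x, so its row in the table reproduces the column headers.
Row cyan reads: lime, gray, plum, jade, gold, rose, teal, cyan — exactly the header order. So cyan is the identity.

cyan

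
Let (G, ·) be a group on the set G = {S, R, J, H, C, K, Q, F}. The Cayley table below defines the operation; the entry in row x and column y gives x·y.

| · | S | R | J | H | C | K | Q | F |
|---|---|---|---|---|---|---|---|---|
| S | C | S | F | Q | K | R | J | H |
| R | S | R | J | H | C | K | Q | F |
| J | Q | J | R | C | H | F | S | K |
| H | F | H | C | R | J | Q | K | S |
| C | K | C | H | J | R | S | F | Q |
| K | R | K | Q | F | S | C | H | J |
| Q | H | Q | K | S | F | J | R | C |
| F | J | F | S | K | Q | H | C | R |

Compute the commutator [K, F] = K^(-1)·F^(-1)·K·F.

Identity is R; from the table K^(-1) = S and F^(-1) = F.
S·F = H
H·K = Q
Q·F = C

C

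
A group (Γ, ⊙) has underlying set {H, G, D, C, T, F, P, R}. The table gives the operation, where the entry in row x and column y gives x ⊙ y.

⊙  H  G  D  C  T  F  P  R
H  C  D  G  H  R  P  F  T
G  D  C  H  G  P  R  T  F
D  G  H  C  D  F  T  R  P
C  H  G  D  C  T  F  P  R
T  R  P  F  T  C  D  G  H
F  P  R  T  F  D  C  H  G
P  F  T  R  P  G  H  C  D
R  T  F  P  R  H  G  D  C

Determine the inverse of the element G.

First locate the identity: row C matches the header, so C is the identity.
Scan row G for C: G ⊙ G = C. Hence G^(-1) = G.

G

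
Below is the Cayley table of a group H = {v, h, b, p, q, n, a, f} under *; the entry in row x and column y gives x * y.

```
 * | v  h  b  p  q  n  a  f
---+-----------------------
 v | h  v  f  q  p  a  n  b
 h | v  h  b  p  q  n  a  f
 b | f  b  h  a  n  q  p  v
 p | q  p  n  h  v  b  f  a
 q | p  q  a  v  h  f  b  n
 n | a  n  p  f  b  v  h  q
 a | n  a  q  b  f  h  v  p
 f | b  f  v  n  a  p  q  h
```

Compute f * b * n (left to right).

a

f * b = v
v * n = a
(Structurally, H here is isomorphic to the dihedral group D_4.)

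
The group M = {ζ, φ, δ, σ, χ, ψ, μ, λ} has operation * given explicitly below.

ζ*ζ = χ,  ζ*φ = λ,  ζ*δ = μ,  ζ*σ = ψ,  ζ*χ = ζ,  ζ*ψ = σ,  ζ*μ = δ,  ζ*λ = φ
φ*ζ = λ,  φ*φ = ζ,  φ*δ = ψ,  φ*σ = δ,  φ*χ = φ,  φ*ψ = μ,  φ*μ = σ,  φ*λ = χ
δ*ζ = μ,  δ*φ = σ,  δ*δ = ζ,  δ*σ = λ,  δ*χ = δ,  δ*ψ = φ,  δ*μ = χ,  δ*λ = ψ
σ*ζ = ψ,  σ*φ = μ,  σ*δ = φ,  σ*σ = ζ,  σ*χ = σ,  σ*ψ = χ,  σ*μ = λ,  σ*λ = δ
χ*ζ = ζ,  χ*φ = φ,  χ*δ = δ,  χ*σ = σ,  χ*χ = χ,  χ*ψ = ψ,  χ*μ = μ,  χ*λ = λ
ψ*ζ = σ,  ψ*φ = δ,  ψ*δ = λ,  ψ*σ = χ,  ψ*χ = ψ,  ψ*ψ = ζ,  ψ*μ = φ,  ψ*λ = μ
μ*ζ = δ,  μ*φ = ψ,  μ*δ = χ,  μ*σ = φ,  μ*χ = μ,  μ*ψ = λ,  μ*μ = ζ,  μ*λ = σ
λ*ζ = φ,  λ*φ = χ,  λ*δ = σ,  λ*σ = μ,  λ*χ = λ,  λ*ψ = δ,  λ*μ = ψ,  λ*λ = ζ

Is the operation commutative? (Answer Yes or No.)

δ*φ = σ but φ*δ = ψ.
Since δ and φ do not commute, M is not abelian.

No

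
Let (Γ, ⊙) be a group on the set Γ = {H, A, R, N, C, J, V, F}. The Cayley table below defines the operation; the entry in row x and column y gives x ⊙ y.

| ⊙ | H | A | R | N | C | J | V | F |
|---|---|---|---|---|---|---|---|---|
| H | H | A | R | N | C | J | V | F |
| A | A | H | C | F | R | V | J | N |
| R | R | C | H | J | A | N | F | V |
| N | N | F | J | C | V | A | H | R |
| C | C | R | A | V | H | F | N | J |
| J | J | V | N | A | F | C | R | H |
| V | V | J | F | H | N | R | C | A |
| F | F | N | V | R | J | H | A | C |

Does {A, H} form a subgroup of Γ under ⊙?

{A, H} contains the identity H.
Checking products: every product of two elements of {A, H} (read from the table) lies in {A, H}, so the set is closed.
In a finite group, a nonempty closed subset is a subgroup. So {A, H} ≤ Γ.

Yes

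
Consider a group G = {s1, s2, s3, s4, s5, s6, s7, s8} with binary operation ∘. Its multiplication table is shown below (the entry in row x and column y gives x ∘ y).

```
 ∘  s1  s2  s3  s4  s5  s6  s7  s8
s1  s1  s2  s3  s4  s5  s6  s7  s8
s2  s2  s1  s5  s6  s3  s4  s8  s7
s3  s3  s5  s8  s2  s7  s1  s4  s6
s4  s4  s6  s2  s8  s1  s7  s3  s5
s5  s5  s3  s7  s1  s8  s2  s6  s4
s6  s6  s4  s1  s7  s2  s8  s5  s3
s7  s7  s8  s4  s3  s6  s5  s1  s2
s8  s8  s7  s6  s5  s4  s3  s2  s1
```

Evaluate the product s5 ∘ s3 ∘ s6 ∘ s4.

s5 ∘ s3 = s7
s7 ∘ s6 = s5
s5 ∘ s4 = s1

s1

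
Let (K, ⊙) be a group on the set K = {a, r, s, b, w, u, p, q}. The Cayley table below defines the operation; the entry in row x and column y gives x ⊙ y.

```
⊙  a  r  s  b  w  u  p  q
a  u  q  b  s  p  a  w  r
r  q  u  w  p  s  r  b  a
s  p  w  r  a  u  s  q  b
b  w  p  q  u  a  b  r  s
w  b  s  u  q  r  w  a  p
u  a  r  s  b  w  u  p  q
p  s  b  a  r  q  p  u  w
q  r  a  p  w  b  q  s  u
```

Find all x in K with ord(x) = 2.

Identity is u. Compute the order of each non-identity element by repeated multiplication:
  a: a → u  (order 2)
  r: r → u  (order 2)
  s: s → r → w → u  (order 4)
  b: b → u  (order 2)
  w: w → r → s → u  (order 4)
  p: p → u  (order 2)
  q: q → u  (order 2)
Elements of order 2: {a, b, p, q, r}.

{a, b, p, q, r}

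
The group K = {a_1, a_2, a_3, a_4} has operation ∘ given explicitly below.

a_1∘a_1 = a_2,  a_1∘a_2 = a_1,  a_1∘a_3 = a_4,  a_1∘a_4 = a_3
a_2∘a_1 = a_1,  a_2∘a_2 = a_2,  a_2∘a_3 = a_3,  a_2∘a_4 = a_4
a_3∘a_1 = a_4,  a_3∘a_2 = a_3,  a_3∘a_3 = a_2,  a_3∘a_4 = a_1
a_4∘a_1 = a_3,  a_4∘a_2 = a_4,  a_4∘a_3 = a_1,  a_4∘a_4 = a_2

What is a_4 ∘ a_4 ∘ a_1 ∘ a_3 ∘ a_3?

a_1

a_4 ∘ a_4 = a_2
a_2 ∘ a_1 = a_1
a_1 ∘ a_3 = a_4
a_4 ∘ a_3 = a_1
(Structurally, K here is isomorphic to the Klein four-group V_4.)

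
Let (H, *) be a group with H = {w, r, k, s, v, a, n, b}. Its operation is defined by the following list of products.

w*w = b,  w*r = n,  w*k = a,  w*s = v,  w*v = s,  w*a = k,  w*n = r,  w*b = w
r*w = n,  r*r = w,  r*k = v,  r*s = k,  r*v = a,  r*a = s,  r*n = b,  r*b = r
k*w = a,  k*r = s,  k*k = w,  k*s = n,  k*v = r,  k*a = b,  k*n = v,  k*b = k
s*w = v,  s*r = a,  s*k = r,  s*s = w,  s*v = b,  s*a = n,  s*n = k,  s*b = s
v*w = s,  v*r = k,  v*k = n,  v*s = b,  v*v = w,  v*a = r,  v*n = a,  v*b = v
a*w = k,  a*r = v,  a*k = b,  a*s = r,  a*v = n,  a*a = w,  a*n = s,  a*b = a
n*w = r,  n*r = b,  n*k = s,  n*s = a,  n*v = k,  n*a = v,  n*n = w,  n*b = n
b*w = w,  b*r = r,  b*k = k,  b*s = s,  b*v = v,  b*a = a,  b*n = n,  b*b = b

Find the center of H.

{b, w}

An element z is central iff its row equals its column in the table.
For a: a*v = n ≠ r = v*a, so a ∉ Z.
Checking each element this way leaves Z(H) = {b, w}.
(Structurally, H here is isomorphic to the quaternion group Q_8.)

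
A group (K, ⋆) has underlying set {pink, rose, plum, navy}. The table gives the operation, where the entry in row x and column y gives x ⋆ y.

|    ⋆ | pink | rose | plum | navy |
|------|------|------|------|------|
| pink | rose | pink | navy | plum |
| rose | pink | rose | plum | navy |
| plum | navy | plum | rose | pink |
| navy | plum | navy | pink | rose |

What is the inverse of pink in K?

First locate the identity: row rose matches the header, so rose is the identity.
Scan row pink for rose: pink ⋆ pink = rose. Hence pink^(-1) = pink.

pink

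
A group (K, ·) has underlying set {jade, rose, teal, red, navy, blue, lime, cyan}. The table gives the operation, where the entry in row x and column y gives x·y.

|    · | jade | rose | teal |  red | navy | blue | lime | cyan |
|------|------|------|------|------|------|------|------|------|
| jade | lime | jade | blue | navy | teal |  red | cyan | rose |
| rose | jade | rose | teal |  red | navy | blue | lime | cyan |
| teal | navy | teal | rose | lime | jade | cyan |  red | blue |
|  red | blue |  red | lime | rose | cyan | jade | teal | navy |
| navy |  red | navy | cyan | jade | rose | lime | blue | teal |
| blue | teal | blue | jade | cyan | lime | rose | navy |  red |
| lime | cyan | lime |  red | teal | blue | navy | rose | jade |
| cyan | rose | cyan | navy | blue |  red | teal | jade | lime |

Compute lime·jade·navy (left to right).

lime·jade = cyan
cyan·navy = red
(Structurally, K here is isomorphic to the dihedral group D_4.)

red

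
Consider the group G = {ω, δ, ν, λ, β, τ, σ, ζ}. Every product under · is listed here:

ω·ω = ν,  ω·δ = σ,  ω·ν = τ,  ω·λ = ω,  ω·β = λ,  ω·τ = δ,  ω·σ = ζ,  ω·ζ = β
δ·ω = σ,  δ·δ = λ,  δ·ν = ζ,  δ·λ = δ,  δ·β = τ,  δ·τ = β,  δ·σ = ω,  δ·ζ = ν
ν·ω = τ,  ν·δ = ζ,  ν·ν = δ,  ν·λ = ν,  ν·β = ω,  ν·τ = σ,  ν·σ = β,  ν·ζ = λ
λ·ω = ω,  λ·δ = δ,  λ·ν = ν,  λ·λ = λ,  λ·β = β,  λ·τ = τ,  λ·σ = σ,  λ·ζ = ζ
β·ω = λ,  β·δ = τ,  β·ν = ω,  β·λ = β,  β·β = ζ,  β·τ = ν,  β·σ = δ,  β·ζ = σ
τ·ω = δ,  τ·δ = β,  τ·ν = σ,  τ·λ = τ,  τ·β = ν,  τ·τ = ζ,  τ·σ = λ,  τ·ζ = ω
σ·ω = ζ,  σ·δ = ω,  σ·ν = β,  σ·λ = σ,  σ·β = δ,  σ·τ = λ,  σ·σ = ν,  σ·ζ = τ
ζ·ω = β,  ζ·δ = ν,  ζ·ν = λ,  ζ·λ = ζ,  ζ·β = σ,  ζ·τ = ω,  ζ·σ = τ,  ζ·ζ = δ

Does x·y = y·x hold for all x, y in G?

Check whether the table is symmetric across its main diagonal.
Every entry (row x, col y) equals the entry (row y, col x), so G is abelian.

Yes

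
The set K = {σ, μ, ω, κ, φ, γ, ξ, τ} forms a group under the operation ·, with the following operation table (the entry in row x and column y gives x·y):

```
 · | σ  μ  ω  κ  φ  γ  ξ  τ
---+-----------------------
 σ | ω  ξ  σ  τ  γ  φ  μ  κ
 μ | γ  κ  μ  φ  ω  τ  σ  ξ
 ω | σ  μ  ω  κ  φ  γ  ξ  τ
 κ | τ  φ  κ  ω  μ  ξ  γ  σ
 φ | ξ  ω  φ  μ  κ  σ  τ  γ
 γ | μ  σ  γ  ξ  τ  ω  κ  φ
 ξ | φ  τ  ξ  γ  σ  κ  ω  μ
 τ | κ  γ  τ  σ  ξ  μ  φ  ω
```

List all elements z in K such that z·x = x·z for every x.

An element z is central iff its row equals its column in the table.
For σ: σ·φ = γ ≠ ξ = φ·σ, so σ ∉ Z.
Checking each element this way leaves Z(K) = {κ, ω}.

{κ, ω}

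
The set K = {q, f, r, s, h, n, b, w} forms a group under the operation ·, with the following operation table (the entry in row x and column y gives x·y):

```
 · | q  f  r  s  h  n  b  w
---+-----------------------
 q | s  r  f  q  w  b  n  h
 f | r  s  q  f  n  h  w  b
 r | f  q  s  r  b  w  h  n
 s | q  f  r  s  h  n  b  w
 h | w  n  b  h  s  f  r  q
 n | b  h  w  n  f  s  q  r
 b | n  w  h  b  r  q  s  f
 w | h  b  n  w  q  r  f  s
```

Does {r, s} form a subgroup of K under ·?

{r, s} contains the identity s.
Checking products: every product of two elements of {r, s} (read from the table) lies in {r, s}, so the set is closed.
In a finite group, a nonempty closed subset is a subgroup. So {r, s} ≤ K.

Yes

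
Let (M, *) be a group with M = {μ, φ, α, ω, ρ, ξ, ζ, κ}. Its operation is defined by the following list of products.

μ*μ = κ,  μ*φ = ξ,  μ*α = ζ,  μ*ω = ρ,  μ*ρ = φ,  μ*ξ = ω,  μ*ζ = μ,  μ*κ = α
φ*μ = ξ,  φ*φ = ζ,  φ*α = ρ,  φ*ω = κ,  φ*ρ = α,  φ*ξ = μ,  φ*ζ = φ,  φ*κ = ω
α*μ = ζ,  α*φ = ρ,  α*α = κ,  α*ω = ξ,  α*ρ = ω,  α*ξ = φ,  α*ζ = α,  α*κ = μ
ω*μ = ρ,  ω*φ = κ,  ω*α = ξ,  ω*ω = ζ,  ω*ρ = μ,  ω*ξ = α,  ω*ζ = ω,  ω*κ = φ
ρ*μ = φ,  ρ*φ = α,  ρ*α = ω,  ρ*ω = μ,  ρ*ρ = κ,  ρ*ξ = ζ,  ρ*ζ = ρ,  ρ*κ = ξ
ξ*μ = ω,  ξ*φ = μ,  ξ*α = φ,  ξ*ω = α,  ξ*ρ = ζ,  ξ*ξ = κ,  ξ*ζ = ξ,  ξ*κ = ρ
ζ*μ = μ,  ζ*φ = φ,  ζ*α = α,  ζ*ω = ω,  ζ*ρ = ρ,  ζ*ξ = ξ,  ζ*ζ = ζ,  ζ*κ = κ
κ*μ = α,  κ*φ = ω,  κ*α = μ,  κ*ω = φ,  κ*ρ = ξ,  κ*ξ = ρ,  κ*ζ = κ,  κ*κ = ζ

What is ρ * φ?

α

Read row ρ, column φ: ρ * φ = α.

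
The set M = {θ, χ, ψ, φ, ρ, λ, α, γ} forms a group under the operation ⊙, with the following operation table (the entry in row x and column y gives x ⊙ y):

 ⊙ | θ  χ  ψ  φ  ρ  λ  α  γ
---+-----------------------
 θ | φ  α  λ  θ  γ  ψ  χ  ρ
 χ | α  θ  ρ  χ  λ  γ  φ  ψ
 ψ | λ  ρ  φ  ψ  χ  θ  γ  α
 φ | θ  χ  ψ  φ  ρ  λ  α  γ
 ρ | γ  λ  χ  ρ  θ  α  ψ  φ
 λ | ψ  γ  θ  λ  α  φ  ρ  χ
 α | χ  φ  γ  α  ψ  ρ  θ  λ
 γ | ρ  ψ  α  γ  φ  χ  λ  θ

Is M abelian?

Yes

Check whether the table is symmetric across its main diagonal.
Every entry (row x, col y) equals the entry (row y, col x), so M is abelian.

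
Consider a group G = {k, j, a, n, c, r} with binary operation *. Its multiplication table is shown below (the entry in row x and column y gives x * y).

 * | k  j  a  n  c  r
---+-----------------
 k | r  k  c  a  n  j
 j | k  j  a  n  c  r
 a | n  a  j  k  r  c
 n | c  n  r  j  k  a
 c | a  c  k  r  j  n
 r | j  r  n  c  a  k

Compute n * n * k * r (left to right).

j

n * n = j
j * k = k
k * r = j
(Structurally, G here is isomorphic to the symmetric group S_3.)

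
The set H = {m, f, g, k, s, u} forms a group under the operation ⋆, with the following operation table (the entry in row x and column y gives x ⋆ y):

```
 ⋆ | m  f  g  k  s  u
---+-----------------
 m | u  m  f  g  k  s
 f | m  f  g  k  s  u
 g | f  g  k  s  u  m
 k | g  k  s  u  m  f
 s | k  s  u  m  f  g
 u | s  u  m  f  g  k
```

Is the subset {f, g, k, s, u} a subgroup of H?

u ⋆ g = m, which is not in {f, g, k, s, u}.
The subset is not closed under ⋆, so it is not a subgroup.

No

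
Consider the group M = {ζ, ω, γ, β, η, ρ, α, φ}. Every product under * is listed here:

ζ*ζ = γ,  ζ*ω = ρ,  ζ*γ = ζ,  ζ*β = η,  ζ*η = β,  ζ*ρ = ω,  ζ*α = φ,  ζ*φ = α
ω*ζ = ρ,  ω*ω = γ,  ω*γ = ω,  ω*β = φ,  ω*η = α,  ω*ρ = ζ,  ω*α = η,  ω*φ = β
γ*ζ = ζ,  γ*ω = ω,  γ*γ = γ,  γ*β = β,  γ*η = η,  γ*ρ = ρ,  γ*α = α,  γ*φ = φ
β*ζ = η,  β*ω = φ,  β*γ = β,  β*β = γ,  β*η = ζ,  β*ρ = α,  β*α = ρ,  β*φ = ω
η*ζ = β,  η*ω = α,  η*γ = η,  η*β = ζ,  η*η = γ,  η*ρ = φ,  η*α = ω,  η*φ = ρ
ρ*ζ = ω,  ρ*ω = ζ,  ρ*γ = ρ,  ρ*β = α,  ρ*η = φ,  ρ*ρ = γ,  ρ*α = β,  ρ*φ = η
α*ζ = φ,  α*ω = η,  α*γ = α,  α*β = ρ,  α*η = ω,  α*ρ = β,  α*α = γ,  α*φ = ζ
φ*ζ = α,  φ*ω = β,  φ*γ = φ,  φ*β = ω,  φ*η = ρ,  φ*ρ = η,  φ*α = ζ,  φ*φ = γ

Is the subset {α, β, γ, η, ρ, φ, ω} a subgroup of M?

No

α * φ = ζ, which is not in {α, β, γ, η, ρ, φ, ω}.
The subset is not closed under *, so it is not a subgroup.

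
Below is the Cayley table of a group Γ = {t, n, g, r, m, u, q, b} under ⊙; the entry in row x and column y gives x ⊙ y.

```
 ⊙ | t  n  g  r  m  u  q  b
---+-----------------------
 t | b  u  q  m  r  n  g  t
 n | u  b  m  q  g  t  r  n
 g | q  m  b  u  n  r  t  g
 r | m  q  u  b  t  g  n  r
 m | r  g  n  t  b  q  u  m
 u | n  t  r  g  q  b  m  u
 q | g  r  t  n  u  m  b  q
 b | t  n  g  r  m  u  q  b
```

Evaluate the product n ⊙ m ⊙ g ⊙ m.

m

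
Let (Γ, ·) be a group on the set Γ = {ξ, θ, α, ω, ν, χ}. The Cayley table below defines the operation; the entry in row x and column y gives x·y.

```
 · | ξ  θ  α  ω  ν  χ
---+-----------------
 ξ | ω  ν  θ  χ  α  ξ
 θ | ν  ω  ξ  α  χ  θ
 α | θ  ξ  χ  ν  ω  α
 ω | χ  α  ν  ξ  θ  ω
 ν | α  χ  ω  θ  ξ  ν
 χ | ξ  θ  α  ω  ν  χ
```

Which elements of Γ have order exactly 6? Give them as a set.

Identity is χ. Compute the order of each non-identity element by repeated multiplication:
  ξ: ξ → ω → χ  (order 3)
  θ: θ → ω → α → ξ → ν → χ  (order 6)
  α: α → χ  (order 2)
  ω: ω → ξ → χ  (order 3)
  ν: ν → ξ → α → ω → θ → χ  (order 6)
Elements of order 6: {θ, ν}.

{θ, ν}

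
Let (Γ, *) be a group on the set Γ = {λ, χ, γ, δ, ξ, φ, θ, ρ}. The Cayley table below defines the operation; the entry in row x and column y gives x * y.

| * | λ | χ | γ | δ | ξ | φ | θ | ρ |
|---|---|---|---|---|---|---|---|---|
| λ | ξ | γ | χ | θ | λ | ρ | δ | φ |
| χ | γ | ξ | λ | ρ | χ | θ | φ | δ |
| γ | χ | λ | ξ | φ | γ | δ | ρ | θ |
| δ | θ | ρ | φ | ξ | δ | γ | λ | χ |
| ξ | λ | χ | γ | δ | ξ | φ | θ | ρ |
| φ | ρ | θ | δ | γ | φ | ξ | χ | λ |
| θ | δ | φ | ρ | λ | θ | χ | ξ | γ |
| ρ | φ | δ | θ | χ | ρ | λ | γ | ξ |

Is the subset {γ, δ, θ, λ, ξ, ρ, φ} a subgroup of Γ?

γ * λ = χ, which is not in {γ, δ, θ, λ, ξ, ρ, φ}.
The subset is not closed under *, so it is not a subgroup.

No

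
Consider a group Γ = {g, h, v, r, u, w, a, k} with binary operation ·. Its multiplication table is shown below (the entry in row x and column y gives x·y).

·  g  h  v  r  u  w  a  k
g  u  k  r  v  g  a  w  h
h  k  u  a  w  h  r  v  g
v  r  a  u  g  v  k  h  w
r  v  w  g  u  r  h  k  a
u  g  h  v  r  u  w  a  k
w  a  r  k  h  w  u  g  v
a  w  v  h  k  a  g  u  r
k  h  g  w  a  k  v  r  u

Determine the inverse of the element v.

v

First locate the identity: row u matches the header, so u is the identity.
Scan row v for u: v·v = u. Hence v^(-1) = v.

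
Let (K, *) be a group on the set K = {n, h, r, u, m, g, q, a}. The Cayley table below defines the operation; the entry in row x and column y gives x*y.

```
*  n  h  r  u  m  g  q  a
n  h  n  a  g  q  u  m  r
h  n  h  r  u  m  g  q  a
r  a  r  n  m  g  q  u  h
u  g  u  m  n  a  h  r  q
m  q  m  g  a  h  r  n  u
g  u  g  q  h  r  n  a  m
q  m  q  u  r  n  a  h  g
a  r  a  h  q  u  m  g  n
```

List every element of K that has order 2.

{m, n, q}

Identity is h. Compute the order of each non-identity element by repeated multiplication:
  n: n → h  (order 2)
  r: r → n → a → h  (order 4)
  u: u → n → g → h  (order 4)
  m: m → h  (order 2)
  g: g → n → u → h  (order 4)
  q: q → h  (order 2)
  a: a → n → r → h  (order 4)
Elements of order 2: {m, n, q}.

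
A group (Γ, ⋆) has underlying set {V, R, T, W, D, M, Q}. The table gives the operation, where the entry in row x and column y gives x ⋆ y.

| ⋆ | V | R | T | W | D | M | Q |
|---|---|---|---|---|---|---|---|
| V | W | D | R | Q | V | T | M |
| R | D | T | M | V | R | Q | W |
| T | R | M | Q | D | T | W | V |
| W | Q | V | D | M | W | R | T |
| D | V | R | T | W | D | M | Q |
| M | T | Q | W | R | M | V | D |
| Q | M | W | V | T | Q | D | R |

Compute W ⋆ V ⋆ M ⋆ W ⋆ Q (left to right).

T

W ⋆ V = Q
Q ⋆ M = D
D ⋆ W = W
W ⋆ Q = T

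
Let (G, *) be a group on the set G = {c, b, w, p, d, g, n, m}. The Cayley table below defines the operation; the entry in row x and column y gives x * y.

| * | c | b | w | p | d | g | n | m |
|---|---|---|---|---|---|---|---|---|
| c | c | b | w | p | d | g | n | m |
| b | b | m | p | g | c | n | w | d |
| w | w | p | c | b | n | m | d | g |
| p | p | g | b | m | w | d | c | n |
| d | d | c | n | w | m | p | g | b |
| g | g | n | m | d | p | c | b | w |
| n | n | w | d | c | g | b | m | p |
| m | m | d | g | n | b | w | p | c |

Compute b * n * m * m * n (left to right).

d

b * n = w
w * m = g
g * m = w
w * n = d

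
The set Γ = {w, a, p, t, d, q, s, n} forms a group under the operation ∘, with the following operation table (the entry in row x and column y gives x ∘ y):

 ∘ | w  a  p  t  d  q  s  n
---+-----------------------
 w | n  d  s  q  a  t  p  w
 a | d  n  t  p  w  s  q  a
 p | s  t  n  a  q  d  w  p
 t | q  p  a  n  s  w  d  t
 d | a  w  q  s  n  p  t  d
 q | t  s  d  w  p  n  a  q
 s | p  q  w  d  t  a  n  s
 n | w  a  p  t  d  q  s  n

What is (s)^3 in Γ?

s^1 = s
s^2 = s ∘ s = n
s^3 = n ∘ s = s

s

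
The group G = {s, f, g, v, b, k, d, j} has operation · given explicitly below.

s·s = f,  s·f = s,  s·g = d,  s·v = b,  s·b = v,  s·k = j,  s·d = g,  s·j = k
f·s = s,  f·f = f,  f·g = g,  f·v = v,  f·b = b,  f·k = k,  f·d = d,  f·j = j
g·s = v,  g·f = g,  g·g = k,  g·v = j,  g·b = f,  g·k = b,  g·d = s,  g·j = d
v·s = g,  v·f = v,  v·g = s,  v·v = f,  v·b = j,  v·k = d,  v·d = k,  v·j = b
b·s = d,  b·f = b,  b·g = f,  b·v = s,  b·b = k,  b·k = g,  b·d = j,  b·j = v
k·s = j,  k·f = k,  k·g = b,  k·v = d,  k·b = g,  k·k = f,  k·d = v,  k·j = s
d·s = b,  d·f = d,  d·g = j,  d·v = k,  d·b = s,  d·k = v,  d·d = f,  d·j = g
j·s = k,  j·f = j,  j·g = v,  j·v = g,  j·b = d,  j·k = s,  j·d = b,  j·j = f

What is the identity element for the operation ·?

f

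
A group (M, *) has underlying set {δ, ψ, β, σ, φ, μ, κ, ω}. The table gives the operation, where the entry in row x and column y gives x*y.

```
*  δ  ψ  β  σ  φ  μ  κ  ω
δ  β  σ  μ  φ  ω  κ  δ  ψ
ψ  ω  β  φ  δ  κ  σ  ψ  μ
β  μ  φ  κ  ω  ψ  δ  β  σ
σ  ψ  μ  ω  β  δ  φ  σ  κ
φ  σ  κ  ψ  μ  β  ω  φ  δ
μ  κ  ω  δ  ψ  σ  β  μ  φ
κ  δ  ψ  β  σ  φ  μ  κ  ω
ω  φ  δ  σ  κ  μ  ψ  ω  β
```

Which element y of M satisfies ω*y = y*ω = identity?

σ

First locate the identity: row κ matches the header, so κ is the identity.
Scan row ω for κ: ω*σ = κ. Hence ω^(-1) = σ.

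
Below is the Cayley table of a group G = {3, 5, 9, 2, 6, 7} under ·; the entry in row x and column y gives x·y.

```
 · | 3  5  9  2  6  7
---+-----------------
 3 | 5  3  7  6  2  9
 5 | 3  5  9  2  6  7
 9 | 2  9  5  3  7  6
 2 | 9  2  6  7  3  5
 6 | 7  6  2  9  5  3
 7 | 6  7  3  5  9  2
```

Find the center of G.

{5}

An element z is central iff its row equals its column in the table.
For 9: 9·7 = 6 ≠ 3 = 7·9, so 9 ∉ Z.
Checking each element this way leaves Z(G) = {5}.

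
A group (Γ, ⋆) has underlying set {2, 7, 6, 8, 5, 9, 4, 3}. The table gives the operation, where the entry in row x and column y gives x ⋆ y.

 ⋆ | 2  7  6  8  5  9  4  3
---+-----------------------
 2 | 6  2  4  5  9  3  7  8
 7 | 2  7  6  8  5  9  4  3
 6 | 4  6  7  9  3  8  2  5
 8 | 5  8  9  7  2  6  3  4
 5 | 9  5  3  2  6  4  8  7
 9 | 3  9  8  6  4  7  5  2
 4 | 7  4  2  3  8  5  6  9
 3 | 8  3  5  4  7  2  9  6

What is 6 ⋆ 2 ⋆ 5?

8

6 ⋆ 2 = 4
4 ⋆ 5 = 8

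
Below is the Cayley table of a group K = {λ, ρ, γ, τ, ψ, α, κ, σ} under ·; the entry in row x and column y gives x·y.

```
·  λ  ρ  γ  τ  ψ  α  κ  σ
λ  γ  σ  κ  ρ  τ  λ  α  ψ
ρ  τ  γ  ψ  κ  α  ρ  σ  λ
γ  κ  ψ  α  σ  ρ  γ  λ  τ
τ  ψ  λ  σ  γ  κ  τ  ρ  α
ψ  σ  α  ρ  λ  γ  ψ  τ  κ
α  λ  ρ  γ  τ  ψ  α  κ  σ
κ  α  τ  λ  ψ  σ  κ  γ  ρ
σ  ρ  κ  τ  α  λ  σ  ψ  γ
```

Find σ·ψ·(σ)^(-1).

ρ

The identity is α. In row σ, the entry α sits in column τ, so σ^(-1) = τ.
σ·ψ = λ
λ·τ = ρ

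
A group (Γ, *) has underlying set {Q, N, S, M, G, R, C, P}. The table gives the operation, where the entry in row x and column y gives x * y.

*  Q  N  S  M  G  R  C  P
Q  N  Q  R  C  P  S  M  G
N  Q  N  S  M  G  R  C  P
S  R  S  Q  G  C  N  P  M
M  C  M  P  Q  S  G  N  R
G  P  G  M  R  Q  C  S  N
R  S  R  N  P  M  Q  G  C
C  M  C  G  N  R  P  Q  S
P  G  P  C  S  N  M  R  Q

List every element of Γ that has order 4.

{C, G, M, P, R, S}

Identity is N. Compute the order of each non-identity element by repeated multiplication:
  Q: Q → N  (order 2)
  S: S → Q → R → N  (order 4)
  M: M → Q → C → N  (order 4)
  G: G → Q → P → N  (order 4)
  R: R → Q → S → N  (order 4)
  C: C → Q → M → N  (order 4)
  P: P → Q → G → N  (order 4)
Elements of order 4: {C, G, M, P, R, S}.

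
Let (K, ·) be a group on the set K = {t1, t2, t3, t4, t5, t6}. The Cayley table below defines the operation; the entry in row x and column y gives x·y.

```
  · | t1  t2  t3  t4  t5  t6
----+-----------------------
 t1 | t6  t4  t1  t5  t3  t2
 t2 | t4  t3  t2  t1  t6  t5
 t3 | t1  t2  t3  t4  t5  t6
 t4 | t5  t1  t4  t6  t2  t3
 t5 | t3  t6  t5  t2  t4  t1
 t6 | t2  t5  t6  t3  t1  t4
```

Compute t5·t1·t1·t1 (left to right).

t5·t1 = t3
t3·t1 = t1
t1·t1 = t6
(Structurally, K here is isomorphic to the cyclic group Z_6.)

t6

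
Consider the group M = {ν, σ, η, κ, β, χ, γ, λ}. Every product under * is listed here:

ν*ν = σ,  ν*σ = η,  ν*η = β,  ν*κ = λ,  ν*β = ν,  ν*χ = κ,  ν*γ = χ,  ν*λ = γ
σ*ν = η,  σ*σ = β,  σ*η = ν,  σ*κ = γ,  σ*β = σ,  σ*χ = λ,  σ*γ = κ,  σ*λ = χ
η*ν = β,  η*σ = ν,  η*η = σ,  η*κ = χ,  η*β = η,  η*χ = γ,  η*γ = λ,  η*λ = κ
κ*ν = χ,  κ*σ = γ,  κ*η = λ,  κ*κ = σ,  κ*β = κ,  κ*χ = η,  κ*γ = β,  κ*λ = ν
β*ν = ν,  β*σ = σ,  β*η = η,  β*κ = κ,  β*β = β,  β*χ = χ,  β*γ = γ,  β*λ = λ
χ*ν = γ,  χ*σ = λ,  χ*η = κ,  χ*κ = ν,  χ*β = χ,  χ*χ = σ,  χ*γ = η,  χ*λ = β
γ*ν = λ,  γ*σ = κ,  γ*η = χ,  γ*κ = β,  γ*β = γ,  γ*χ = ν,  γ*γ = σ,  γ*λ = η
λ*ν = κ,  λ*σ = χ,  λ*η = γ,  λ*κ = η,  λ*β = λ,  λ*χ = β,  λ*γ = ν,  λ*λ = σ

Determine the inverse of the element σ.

σ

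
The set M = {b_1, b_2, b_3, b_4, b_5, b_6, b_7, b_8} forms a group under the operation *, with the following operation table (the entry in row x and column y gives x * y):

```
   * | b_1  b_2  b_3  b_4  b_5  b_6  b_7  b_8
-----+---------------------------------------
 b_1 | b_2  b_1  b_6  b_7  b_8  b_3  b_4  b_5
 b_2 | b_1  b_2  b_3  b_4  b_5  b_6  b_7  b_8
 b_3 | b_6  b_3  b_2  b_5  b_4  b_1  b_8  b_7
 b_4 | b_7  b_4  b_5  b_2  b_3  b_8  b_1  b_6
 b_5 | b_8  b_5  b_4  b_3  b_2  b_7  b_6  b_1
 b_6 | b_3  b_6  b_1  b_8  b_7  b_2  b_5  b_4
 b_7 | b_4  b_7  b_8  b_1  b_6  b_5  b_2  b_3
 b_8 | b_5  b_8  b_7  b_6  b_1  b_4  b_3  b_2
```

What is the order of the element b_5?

2

The identity element is b_2 (its row matches the header).
b_5^1 = b_5
b_5^2 = b_5 * b_5 = b_2
The first power of b_5 equal to the identity is b_5^2, so ord(b_5) = 2.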